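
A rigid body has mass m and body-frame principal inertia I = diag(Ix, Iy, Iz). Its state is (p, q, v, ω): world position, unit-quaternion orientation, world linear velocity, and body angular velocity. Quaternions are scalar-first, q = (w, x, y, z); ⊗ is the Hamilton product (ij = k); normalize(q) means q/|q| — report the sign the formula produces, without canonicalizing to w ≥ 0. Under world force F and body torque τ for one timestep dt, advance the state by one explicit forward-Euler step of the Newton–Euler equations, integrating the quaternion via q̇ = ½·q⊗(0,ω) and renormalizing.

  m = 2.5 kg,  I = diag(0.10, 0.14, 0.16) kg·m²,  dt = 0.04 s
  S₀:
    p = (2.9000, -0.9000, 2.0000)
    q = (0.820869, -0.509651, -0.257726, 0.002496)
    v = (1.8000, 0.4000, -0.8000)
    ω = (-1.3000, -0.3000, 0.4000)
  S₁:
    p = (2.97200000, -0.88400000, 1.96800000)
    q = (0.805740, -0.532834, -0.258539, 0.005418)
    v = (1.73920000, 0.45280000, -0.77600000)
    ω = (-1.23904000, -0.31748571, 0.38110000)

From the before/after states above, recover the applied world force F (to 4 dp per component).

F = (-3.8000, 3.3000, 1.5000)

v₁ − v₀ = (-0.06080000, 0.05280000, 0.02400000)
applied force F = (-3.8000, 3.3000, 1.5000)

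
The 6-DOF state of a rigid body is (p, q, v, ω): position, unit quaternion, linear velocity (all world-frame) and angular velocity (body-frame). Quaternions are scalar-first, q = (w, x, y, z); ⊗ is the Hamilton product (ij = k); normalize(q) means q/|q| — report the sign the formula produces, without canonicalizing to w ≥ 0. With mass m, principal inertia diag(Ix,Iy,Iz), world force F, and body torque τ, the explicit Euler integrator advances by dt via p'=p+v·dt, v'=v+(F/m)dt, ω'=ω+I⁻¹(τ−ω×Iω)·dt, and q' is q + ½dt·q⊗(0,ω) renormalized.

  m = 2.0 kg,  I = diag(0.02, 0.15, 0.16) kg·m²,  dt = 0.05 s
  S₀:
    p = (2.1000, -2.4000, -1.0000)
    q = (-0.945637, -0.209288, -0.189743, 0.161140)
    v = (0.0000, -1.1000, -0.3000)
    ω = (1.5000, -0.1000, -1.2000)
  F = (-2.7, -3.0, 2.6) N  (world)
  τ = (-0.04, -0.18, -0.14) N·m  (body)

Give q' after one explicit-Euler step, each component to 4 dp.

Hamilton product q⊗(0,ω) = (0.4883257, -1.1746499, 0.0851281, 1.4403077)
q + ½dt·q⊗(0,ω), renormalized = (-0.9324, -0.2384, -0.1874, 0.1969)

q' = (-0.9324, -0.2384, -0.1874, 0.1969)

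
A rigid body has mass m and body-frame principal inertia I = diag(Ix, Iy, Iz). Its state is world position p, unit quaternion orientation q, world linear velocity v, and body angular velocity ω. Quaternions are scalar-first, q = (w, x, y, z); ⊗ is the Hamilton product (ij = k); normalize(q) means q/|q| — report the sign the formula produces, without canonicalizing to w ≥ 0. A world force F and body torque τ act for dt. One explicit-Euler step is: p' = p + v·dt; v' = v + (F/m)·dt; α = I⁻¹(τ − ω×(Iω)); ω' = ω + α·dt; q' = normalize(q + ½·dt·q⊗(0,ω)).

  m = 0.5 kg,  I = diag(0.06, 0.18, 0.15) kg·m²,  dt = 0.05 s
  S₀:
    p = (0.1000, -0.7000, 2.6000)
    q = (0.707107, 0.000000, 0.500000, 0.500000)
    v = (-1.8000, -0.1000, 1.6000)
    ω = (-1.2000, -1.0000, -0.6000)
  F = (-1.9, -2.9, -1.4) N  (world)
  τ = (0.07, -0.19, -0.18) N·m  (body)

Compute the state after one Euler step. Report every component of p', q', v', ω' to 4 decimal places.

p' = (0.0100, -0.7050, 2.6800)
q' = (0.7265, -0.0162, 0.4669, 0.5040)
v' = (-1.9900, -0.3900, 1.4600)
ω' = (-1.1267, -1.0348, -0.7080)

a = (-3.8000, -5.8000, -2.8000)
p + v·dt = (0.0100, -0.7050, 2.6800)
v' = v + a·dt = (-1.9900, -0.3900, 1.4600)
gyro term ω×Iω = (-0.0180, -0.0648, 0.1440)
(τ − ω×Iω)/I = (1.4667, -0.6956, -2.1600)
ω' = ω + α·dt = (-1.1267, -1.0348, -0.7080)
2q̇ = q⊗(0,ω) = (0.8000000, -0.6485284, -1.3071070, 0.1757358)
q' = normalize(q + ½dt·q⊗(0,ω)) = (0.7265, -0.0162, 0.4669, 0.5040)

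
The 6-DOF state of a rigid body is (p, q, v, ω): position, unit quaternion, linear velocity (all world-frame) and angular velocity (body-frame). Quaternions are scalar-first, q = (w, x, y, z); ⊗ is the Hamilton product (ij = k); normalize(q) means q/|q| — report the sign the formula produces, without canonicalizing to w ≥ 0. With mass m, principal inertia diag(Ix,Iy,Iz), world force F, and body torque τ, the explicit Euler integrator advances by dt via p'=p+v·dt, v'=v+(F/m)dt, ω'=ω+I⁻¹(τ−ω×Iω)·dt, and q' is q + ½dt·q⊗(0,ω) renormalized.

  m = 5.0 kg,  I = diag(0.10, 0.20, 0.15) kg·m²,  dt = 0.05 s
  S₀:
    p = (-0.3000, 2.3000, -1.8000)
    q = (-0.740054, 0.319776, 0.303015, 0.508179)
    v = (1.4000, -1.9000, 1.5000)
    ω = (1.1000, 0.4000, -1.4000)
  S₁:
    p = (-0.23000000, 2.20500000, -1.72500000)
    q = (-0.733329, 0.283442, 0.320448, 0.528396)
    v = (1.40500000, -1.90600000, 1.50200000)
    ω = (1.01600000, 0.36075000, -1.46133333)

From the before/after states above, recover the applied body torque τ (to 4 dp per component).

τ = (-0.1400, -0.0800, -0.1400)

Δω = ω₁−ω₀ = (-0.08400000, -0.03925000, -0.06133333)
applied torque τ = (-0.1400, -0.0800, -0.1400)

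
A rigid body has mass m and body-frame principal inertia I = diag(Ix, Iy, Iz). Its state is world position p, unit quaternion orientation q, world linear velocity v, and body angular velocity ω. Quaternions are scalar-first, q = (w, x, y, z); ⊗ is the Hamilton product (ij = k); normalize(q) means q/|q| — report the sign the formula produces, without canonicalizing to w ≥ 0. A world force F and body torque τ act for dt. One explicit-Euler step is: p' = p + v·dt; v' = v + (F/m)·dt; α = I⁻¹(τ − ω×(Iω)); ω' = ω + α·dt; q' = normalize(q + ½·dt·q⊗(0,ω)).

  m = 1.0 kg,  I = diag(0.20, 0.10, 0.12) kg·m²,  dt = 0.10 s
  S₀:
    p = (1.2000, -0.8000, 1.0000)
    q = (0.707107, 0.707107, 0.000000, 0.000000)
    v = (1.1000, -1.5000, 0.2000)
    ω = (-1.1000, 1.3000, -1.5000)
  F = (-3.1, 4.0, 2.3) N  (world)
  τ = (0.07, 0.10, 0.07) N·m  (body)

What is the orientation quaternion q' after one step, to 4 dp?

q' = (0.7412, 0.6640, 0.0984, -0.0070)

q⊗(0,ω) = (0.7778177, -0.7778177, 1.9798996, -0.1414214)
q + ½dt·q⊗(0,ω), renormalized = (0.7412, 0.6640, 0.0984, -0.0070)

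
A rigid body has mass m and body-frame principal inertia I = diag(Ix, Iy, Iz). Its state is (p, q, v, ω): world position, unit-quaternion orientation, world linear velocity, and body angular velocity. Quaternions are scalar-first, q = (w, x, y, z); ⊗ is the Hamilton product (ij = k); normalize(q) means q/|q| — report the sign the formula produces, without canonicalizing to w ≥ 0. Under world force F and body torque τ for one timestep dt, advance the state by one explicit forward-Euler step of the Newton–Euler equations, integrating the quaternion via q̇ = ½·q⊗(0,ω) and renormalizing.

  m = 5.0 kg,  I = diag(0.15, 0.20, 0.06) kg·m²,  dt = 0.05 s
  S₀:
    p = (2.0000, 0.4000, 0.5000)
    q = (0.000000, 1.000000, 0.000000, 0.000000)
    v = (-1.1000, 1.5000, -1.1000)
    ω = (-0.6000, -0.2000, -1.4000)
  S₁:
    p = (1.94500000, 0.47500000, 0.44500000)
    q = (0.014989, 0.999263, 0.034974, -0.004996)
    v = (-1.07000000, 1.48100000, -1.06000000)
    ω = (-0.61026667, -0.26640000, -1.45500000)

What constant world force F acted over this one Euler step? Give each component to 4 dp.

F = (3.0000, -1.9000, 4.0000)

Δv = v₁−v₀ = (0.03000000, -0.01900000, 0.04000000)
F = m·Δv/dt = (3.0000, -1.9000, 4.0000)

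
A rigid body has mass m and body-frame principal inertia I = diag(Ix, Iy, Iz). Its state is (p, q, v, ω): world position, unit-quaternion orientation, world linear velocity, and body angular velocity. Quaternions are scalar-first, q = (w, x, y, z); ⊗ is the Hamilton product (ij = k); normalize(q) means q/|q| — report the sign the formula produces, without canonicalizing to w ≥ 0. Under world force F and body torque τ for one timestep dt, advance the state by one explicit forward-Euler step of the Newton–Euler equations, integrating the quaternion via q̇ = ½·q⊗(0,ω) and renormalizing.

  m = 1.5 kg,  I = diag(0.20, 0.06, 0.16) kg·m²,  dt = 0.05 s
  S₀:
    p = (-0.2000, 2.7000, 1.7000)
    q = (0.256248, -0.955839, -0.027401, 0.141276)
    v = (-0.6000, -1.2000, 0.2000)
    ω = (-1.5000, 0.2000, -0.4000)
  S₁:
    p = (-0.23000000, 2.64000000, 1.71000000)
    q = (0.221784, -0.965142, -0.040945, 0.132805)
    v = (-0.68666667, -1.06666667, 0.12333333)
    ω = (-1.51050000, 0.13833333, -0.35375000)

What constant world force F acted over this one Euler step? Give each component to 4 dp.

velocity change Δv = (-0.08666667, 0.13333333, -0.07666667)
m·(v₁−v₀)/dt = (-2.6000, 4.0000, -2.3000)

F = (-2.6000, 4.0000, -2.3000)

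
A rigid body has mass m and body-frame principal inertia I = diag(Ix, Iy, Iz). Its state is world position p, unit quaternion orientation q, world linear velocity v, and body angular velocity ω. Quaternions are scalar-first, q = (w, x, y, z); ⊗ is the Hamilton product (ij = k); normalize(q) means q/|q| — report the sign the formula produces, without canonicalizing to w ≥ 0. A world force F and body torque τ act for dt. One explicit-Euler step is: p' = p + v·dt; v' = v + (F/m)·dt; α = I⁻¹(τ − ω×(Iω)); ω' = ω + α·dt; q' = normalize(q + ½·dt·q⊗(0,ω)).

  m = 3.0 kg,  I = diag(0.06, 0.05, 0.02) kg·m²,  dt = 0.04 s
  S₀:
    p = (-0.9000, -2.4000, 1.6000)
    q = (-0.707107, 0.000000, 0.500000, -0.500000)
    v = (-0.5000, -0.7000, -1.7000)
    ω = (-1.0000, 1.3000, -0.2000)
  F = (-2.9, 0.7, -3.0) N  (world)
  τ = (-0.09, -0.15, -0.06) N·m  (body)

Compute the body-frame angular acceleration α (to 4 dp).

α = (-1.6300, -3.1600, -3.6500)

gyro term ω×Iω = (0.0078, 0.0080, 0.0130)
α = I⁻¹(τ − ω×Iω) = (-1.6300, -3.1600, -3.6500)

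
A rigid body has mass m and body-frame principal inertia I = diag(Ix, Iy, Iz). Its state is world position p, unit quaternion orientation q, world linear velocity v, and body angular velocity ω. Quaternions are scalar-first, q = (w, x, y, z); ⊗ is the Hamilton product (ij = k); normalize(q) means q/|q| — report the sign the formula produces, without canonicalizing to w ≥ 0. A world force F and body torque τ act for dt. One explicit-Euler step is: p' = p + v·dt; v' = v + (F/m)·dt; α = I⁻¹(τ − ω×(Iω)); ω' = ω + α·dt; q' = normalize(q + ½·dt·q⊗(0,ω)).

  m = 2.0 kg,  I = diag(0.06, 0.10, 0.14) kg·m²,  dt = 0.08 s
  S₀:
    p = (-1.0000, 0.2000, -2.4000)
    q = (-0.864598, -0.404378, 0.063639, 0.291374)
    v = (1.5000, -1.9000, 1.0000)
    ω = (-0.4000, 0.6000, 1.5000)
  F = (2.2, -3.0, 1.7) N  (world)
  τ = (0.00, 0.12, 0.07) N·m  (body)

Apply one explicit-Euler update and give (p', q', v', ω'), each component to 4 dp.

p' = (-0.8800, 0.0480, -2.3200)
q' = (-0.8881, -0.3928, 0.0624, 0.2303)
v' = (1.5880, -2.0200, 1.0680)
ω' = (-0.4480, 0.6576, 1.5455)

ω×(Iω) gyroscopic = (0.0360, 0.0480, -0.0096)
angular accel α = (-0.6000, 0.7200, 0.5686)
ω + α·dt = (-0.4480, 0.6576, 1.5455)
Hamilton product q⊗(0,ω) = (-0.6369956, 0.2664733, -0.0287414, -1.5140682)
q + ½dt·q⊗(0,ω), renormalized = (-0.8881, -0.3928, 0.0624, 0.2303)
a = F/m = (1.1000, -1.5000, 0.8500)
p + v·dt = (-0.8800, 0.0480, -2.3200)
v + (F/m)dt = (1.5880, -2.0200, 1.0680)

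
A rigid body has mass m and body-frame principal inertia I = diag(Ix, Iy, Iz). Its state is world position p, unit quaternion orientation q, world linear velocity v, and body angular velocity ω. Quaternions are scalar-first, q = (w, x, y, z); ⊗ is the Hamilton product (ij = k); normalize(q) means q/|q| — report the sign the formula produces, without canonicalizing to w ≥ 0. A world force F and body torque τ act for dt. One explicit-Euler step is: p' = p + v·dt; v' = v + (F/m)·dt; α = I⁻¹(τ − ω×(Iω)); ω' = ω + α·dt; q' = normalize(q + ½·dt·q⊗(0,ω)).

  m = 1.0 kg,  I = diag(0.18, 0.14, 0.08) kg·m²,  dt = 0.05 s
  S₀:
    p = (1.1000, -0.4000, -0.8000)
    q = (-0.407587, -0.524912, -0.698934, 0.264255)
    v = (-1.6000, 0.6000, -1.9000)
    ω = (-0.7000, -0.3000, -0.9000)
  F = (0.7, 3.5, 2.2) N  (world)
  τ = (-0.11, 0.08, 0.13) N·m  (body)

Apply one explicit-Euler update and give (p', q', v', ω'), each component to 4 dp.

a = (0.7000, 3.5000, 2.2000)
new position p' = (1.0200, -0.3700, -0.8950)
new velocity v' = (-1.5650, 0.7750, -1.7900)
angular accel α = (-0.5211, 0.1214, 1.7300)
ω' = ω + α·dt = (-0.7261, -0.2939, -0.8135)
q⊗(0,ω) = (-0.3392891, 0.9936280, -0.5351232, 0.0350481)
q + ½dt·q⊗(0,ω), renormalized = (-0.4159, -0.4999, -0.7120, 0.2650)

p' = (1.0200, -0.3700, -0.8950)
q' = (-0.4159, -0.4999, -0.7120, 0.2650)
v' = (-1.5650, 0.7750, -1.7900)
ω' = (-0.7261, -0.2939, -0.8135)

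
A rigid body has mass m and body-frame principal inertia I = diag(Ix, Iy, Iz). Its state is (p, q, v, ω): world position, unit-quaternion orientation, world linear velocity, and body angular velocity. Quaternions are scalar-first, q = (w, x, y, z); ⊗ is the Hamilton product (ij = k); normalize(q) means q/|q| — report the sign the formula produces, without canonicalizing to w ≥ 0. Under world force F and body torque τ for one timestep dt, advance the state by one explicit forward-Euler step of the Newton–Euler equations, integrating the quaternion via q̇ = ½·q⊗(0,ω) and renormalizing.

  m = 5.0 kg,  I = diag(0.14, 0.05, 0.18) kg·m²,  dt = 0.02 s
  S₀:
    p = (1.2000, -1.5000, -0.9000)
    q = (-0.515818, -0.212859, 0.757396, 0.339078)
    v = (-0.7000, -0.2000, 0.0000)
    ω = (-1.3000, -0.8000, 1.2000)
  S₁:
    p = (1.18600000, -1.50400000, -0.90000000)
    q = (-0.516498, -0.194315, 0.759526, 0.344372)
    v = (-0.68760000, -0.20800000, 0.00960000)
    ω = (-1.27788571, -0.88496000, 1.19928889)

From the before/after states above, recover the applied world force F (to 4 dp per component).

F = (3.1000, -2.0000, 2.4000)

Δv = v₁−v₀ = (0.01240000, -0.00800000, 0.00960000)
m·(v₁−v₀)/dt = (3.1000, -2.0000, 2.4000)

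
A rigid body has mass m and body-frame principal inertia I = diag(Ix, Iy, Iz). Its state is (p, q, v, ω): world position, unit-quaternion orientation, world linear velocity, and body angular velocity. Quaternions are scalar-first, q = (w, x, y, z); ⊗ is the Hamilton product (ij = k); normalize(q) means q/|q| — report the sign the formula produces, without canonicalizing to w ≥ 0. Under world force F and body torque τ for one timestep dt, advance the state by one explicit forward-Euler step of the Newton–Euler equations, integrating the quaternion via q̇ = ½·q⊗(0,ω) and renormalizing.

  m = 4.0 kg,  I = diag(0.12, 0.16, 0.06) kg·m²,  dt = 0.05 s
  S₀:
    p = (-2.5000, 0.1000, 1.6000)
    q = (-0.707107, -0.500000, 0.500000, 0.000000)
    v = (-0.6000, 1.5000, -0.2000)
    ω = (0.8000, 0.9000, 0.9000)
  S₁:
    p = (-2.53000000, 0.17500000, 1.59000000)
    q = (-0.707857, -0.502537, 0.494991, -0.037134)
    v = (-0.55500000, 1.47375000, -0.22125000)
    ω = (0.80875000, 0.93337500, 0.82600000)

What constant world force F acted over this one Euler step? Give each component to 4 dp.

F = (3.6000, -2.1000, -1.7000)

v₁ − v₀ = (0.04500000, -0.02625000, -0.02125000)
m·(v₁−v₀)/dt = (3.6000, -2.1000, -1.7000)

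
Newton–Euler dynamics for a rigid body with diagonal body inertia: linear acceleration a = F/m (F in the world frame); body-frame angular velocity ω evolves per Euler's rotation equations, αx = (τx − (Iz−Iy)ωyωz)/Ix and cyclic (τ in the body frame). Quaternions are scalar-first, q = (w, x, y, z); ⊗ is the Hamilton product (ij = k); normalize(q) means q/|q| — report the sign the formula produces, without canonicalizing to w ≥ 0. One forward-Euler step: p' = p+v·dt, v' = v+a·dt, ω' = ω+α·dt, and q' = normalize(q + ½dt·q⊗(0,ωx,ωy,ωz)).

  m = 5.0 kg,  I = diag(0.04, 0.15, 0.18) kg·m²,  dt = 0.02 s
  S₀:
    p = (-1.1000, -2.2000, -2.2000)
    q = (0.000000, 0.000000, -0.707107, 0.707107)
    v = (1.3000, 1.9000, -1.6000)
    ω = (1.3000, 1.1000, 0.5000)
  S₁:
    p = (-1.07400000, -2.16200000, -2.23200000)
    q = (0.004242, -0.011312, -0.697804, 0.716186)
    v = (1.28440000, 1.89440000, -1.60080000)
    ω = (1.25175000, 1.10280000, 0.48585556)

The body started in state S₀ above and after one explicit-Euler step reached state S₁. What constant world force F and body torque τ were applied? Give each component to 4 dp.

rate change Δω = (-0.04825000, 0.00280000, -0.01414444)
τ = I·(Δω/dt) + ω₀×(Iω₀) = (-0.0800, -0.0700, 0.0300)
Δv = v₁−v₀ = (-0.01560000, -0.00560000, -0.00080000)
applied force F = (-3.9000, -1.4000, -0.2000)

F = (-3.9000, -1.4000, -0.2000)
τ = (-0.0800, -0.0700, 0.0300)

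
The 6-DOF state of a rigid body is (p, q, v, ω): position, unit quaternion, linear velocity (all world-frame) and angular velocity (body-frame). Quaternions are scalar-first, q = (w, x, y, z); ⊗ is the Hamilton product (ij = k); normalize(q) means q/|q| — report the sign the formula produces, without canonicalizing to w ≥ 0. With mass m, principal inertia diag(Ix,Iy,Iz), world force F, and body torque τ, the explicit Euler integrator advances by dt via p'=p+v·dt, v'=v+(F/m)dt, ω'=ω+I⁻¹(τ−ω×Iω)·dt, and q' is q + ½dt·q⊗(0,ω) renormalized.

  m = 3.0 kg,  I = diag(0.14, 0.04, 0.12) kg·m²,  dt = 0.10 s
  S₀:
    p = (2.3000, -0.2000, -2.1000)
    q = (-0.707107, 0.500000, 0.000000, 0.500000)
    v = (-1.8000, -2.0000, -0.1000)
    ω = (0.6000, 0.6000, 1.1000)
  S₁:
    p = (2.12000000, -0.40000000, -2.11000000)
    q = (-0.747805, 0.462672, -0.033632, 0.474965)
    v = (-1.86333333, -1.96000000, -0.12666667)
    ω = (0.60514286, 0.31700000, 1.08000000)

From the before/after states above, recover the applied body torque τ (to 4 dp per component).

τ = (0.0600, -0.1000, -0.0600)

Δω = ω₁−ω₀ = (0.00514286, -0.28300000, -0.02000000)
gyro term ω₀×Iω₀ = (0.0528, 0.0132, -0.0360)
applied torque τ = (0.0600, -0.1000, -0.0600)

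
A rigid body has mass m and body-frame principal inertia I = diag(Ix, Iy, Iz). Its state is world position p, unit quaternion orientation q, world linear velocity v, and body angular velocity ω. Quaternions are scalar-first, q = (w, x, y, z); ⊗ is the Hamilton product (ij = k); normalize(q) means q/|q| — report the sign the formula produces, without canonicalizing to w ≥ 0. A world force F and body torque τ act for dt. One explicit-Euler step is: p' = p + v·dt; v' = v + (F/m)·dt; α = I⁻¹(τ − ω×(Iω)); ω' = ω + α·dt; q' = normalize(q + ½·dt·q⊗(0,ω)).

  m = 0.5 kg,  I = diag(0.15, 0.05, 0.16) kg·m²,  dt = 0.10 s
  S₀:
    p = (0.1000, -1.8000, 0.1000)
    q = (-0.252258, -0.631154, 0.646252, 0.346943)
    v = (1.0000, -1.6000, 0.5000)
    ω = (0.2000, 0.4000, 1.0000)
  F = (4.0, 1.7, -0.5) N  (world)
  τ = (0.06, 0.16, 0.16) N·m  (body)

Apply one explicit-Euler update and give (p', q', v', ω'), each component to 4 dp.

α = I⁻¹(τ − ω×Iω) = (0.1067, 3.2400, 1.0500)
new body rate ω' = (0.2107, 0.7240, 1.1050)
q⊗(0,ω) = (-0.4792130, 0.4570232, 0.5996394, -0.6339700)
updated quaternion q' = (-0.2758, -0.6074, 0.6752, 0.3148)
a = (8.0000, 3.4000, -1.0000)
p + v·dt = (0.2000, -1.9600, 0.1500)
v' = v + a·dt = (1.8000, -1.2600, 0.4000)

p' = (0.2000, -1.9600, 0.1500)
q' = (-0.2758, -0.6074, 0.6752, 0.3148)
v' = (1.8000, -1.2600, 0.4000)
ω' = (0.2107, 0.7240, 1.1050)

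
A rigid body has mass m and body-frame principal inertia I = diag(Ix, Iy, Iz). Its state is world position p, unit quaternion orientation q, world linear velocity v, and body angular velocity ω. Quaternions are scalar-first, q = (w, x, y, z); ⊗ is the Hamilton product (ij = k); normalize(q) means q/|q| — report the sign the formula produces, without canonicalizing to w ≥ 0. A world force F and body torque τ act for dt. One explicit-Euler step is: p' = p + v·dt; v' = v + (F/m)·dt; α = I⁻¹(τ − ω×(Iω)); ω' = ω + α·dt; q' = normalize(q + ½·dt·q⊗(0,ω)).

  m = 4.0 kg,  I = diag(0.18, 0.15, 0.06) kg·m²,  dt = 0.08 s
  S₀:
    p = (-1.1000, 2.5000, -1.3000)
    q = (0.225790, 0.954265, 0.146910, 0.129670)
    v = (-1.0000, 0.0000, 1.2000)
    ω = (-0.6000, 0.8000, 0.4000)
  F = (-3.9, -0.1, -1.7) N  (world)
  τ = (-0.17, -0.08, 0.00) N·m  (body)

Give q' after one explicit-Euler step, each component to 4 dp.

Hamilton product q⊗(0,ω) = (0.4031630, -0.1804460, -0.2788760, 0.9418740)
q + ½dt·q⊗(0,ω), renormalized = (0.2417, 0.9462, 0.1356, 0.1672)

q' = (0.2417, 0.9462, 0.1356, 0.1672)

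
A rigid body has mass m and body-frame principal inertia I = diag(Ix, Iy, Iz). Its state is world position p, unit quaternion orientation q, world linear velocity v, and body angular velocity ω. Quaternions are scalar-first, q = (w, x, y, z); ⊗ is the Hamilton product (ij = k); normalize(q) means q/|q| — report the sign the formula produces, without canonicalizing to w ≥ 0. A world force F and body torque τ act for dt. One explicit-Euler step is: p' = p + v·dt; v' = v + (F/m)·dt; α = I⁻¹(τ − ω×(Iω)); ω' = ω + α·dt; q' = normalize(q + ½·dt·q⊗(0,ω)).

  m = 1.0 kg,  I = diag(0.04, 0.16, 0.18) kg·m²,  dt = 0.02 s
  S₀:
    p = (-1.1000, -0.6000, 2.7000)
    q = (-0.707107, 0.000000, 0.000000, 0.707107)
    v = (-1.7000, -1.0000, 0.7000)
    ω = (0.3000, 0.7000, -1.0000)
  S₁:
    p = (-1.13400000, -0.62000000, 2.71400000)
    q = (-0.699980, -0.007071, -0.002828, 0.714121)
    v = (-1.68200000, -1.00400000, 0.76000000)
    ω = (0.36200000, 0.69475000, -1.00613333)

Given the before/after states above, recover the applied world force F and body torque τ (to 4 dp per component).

F = (0.9000, -0.2000, 3.0000)
τ = (0.1100, 0.0000, -0.0300)

Δv = v₁−v₀ = (0.01800000, -0.00400000, 0.06000000)
m·(v₁−v₀)/dt = (0.9000, -0.2000, 3.0000)
ω₁ − ω₀ = (0.06200000, -0.00525000, -0.00613333)
ω₀×(Iω₀) = (-0.0140, 0.0420, 0.0252)
τ = I·(Δω/dt) + ω₀×(Iω₀) = (0.1100, 0.0000, -0.0300)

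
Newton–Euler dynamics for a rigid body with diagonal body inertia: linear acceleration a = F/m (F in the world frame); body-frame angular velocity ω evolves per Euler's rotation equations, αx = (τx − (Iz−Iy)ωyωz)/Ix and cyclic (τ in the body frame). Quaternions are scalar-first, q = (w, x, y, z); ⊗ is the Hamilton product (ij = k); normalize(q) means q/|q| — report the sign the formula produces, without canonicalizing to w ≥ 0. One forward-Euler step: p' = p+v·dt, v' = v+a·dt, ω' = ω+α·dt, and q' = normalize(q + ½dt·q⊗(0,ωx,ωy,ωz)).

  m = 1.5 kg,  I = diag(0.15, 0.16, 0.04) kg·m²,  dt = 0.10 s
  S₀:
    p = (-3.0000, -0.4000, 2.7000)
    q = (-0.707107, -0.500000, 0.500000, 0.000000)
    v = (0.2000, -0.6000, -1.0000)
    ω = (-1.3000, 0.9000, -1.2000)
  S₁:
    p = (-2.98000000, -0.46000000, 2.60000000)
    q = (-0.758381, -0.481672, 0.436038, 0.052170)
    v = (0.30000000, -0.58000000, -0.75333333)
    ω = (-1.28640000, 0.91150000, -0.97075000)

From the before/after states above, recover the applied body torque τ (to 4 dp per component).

τ = (0.1500, 0.1900, 0.0800)

rate change Δω = (0.01360000, 0.01150000, 0.22925000)
precession coupling = (0.1296, 0.1716, -0.0117)
τ = I·(Δω/dt) + ω₀×(Iω₀) = (0.1500, 0.1900, 0.0800)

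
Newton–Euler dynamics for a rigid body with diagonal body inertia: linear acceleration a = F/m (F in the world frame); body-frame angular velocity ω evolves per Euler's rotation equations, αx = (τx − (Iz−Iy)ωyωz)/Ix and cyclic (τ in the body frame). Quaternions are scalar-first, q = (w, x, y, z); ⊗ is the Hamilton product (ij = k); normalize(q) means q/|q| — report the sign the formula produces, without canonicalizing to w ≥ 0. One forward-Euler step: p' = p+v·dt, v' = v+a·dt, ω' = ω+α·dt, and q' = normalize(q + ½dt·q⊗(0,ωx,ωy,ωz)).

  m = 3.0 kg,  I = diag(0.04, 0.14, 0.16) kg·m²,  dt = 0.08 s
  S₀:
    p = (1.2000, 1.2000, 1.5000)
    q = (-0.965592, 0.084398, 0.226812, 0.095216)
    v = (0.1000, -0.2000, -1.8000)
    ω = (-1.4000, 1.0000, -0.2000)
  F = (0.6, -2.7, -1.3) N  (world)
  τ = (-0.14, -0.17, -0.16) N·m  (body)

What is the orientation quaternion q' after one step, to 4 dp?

q⊗(0,ω) = (-0.0896116, 1.2112504, -1.0820148, 0.5950532)
updated quaternion q' = (-0.9669, 0.1325, 0.1831, 0.1187)

q' = (-0.9669, 0.1325, 0.1831, 0.1187)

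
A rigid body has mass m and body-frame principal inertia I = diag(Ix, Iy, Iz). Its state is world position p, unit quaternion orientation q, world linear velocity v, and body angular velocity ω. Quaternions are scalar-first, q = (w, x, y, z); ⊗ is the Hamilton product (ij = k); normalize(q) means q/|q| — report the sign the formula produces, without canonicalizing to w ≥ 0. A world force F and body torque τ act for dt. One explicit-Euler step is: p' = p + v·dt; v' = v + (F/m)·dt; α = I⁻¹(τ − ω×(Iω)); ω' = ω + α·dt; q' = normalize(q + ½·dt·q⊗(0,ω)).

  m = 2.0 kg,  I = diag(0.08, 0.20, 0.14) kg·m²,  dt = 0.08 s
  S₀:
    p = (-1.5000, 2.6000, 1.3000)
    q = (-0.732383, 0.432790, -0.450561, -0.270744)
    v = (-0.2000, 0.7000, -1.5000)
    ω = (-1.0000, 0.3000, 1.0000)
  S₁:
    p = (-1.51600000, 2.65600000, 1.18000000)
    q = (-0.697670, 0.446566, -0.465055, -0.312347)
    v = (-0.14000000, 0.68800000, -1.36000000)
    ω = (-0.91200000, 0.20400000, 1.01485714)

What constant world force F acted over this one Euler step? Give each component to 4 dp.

Δv = v₁−v₀ = (0.06000000, -0.01200000, 0.14000000)
F = m·Δv/dt = (1.5000, -0.3000, 3.5000)

F = (1.5000, -0.3000, 3.5000)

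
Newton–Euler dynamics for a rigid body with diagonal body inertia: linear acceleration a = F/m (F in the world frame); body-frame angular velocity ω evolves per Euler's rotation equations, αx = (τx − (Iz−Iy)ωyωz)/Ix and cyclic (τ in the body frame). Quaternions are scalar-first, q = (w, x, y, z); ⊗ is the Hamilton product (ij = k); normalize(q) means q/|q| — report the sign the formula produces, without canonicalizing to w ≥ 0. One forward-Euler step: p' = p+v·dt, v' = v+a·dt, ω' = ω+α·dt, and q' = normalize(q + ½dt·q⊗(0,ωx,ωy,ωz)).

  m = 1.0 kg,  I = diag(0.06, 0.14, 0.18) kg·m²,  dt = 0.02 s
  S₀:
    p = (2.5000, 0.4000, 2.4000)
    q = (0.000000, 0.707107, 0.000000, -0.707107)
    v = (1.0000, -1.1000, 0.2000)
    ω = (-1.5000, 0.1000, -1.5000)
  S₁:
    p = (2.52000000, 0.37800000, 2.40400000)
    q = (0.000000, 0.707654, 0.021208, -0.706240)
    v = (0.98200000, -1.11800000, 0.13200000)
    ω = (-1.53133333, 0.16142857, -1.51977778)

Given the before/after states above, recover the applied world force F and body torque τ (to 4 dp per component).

F = (-0.9000, -0.9000, -3.4000)
τ = (-0.1000, 0.1600, -0.1900)

v₁ − v₀ = (-0.01800000, -0.01800000, -0.06800000)
m·(v₁−v₀)/dt = (-0.9000, -0.9000, -3.4000)
ω₁ − ω₀ = (-0.03133333, 0.06142857, -0.01977778)
I·α + gyro = (-0.1000, 0.1600, -0.1900)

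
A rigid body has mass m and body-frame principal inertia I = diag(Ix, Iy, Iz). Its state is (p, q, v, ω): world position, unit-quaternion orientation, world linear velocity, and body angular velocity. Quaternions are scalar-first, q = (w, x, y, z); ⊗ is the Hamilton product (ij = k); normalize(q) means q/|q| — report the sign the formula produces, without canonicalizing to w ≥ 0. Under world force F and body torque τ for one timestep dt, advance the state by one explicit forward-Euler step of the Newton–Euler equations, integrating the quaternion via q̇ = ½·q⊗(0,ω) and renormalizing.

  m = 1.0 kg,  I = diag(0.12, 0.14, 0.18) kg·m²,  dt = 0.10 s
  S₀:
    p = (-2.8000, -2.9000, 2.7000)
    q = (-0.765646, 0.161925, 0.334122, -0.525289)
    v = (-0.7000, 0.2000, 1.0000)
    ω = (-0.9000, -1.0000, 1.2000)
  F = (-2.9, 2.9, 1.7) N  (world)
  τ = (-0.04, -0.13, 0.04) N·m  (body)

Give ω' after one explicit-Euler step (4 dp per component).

ω' = (-0.8933, -1.1391, 1.2122)

(τ − ω×Iω)/I = (0.0667, -1.3914, 0.1222)
new body rate ω' = (-0.8933, -1.1391, 1.2122)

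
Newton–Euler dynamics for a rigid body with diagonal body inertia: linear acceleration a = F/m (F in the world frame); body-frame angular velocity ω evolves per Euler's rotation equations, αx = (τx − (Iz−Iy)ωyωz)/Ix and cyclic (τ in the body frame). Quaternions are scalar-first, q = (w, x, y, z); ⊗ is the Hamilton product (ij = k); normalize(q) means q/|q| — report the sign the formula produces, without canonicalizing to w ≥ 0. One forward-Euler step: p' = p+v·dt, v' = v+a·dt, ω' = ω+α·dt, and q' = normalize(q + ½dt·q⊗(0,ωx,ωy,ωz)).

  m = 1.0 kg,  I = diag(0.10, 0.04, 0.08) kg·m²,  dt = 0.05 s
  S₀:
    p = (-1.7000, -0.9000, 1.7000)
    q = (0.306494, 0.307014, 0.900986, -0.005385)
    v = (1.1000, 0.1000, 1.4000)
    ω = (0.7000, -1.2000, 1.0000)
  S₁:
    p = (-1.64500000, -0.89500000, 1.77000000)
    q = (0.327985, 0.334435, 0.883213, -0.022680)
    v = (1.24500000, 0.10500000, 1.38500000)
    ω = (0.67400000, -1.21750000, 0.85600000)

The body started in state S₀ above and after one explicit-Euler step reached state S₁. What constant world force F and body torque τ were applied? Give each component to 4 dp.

F = (2.9000, 0.1000, -0.3000)
τ = (-0.1000, 0.0000, -0.1800)

Δω = ω₁−ω₀ = (-0.02600000, -0.01750000, -0.14400000)
τ = I·(Δω/dt) + ω₀×(Iω₀) = (-0.1000, 0.0000, -0.1800)
v₁ − v₀ = (0.14500000, 0.00500000, -0.01500000)
m·(v₁−v₀)/dt = (2.9000, 0.1000, -0.3000)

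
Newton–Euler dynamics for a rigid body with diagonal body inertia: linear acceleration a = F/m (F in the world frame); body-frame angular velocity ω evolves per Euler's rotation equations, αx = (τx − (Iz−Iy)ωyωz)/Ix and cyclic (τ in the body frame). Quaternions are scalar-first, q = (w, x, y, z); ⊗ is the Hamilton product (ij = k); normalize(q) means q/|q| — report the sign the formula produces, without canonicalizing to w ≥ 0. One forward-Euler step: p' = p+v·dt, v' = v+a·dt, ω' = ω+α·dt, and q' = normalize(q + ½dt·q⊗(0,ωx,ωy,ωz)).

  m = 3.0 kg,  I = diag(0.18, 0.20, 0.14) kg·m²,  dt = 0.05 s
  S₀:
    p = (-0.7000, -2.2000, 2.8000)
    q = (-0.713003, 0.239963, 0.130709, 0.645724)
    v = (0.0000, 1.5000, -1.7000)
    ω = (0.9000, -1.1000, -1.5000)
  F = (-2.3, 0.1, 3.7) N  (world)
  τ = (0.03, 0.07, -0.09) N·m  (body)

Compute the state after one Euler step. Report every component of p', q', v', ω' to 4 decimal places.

α = I⁻¹(τ − ω×Iω) = (0.7167, 0.6200, -0.5014)
new body rate ω' = (0.9358, -1.0690, -1.5251)
Hamilton product q⊗(0,ω) = (0.8963992, -0.1274698, 1.7253994, 0.6879071)
updated quaternion q' = (-0.6897, 0.2365, 0.1736, 0.6620)
new position p' = (-0.7000, -2.1250, 2.7150)
v' = v + a·dt = (-0.0383, 1.5017, -1.6383)

p' = (-0.7000, -2.1250, 2.7150)
q' = (-0.6897, 0.2365, 0.1736, 0.6620)
v' = (-0.0383, 1.5017, -1.6383)
ω' = (0.9358, -1.0690, -1.5251)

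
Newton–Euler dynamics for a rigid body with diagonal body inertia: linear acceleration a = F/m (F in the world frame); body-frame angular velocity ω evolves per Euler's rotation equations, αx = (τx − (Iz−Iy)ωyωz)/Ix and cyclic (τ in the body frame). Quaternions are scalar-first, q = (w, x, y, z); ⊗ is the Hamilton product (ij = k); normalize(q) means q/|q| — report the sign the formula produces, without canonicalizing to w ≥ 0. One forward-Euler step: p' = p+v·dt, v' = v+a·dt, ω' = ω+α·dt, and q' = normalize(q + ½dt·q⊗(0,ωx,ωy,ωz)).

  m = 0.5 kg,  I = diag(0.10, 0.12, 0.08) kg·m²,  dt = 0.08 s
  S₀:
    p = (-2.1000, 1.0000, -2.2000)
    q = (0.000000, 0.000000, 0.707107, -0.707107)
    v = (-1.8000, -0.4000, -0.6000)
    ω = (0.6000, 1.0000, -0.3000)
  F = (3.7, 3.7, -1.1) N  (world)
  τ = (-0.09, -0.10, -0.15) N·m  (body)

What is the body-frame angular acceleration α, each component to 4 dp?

precession coupling ω×(Iω) = (0.0120, -0.0036, 0.0120)
(τ − ω×Iω)/I = (-1.0200, -0.8033, -2.0250)

α = (-1.0200, -0.8033, -2.0250)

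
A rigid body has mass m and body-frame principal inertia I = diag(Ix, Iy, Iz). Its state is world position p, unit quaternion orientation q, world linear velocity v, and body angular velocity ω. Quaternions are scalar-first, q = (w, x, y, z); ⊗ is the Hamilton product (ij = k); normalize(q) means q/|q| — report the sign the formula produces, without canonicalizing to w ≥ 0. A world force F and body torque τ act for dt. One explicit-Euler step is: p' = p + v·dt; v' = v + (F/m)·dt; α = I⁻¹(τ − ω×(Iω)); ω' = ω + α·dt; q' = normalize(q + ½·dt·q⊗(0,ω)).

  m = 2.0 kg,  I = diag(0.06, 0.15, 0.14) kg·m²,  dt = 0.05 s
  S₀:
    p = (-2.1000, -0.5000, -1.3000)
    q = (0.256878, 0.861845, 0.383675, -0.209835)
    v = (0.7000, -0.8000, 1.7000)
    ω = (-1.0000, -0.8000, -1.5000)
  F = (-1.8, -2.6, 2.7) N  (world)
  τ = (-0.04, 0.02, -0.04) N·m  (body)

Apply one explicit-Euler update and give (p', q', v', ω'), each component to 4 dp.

ω×(Iω) gyroscopic = (-0.0120, -0.1200, 0.0720)
α = I⁻¹(τ − ω×Iω) = (-0.4667, 0.9333, -0.8000)
new body rate ω' = (-1.0233, -0.7533, -1.5400)
2q̇ = q⊗(0,ω) = (0.8540325, -1.0002585, 1.2971001, -0.6911180)
q + ½dt·q⊗(0,ω), renormalized = (0.2779, 0.8358, 0.4156, -0.2268)
p + v·dt = (-2.0650, -0.5400, -1.2150)
new velocity v' = (0.6550, -0.8650, 1.7675)

p' = (-2.0650, -0.5400, -1.2150)
q' = (0.2779, 0.8358, 0.4156, -0.2268)
v' = (0.6550, -0.8650, 1.7675)
ω' = (-1.0233, -0.7533, -1.5400)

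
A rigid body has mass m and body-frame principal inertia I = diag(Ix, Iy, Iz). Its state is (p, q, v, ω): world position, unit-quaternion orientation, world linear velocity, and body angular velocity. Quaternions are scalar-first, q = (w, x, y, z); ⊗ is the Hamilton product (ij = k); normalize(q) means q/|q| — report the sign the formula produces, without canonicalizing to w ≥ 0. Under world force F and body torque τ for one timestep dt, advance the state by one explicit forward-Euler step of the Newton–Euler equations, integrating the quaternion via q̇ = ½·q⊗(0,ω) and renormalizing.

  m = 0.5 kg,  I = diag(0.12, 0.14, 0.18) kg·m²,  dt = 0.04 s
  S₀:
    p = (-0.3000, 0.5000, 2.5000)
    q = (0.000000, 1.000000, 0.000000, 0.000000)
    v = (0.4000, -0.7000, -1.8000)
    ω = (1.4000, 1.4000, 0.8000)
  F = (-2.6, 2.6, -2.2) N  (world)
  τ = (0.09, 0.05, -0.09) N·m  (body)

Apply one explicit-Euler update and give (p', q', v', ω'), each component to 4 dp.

p' = (-0.2840, 0.4720, 2.4280)
q' = (-0.0280, 0.9991, -0.0160, 0.0280)
v' = (0.1920, -0.4920, -1.9760)
ω' = (1.4151, 1.4335, 0.7713)

ω×(Iω) gyroscopic = (0.0448, -0.0672, 0.0392)
angular accel α = (0.3767, 0.8371, -0.7178)
new body rate ω' = (1.4151, 1.4335, 0.7713)
2q̇ = q⊗(0,ω) = (-1.4000000, 0.0000000, -0.8000000, 1.4000000)
q + ½dt·q⊗(0,ω), renormalized = (-0.0280, 0.9991, -0.0160, 0.0280)
a = (-5.2000, 5.2000, -4.4000)
new position p' = (-0.2840, 0.4720, 2.4280)
new velocity v' = (0.1920, -0.4920, -1.9760)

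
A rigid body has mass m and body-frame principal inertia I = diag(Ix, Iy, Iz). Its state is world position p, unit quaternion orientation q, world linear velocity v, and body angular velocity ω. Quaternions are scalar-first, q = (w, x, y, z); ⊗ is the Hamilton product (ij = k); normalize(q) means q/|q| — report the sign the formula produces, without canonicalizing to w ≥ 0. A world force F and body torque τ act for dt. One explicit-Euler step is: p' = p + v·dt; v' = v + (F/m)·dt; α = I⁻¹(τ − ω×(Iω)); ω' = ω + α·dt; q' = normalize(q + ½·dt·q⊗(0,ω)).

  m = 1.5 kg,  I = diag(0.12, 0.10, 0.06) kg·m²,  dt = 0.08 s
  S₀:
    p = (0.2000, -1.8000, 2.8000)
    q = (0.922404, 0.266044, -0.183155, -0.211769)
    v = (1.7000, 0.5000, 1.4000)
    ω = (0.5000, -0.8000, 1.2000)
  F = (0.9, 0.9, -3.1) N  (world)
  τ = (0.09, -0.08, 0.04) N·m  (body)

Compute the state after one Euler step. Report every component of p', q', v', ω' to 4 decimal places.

ω×(Iω) gyroscopic = (0.0384, 0.0360, 0.0080)
α = I⁻¹(τ − ω×Iω) = (0.4300, -1.1600, 0.5333)
new body rate ω' = (0.5344, -0.8928, 1.2427)
Hamilton product q⊗(0,ω) = (-0.0254232, 0.0720008, -1.1630605, 0.9856271)
q + ½dt·q⊗(0,ω), renormalized = (0.9197, 0.2684, -0.2293, -0.1720)
new position p' = (0.3360, -1.7600, 2.9120)
new velocity v' = (1.7480, 0.5480, 1.2347)

p' = (0.3360, -1.7600, 2.9120)
q' = (0.9197, 0.2684, -0.2293, -0.1720)
v' = (1.7480, 0.5480, 1.2347)
ω' = (0.5344, -0.8928, 1.2427)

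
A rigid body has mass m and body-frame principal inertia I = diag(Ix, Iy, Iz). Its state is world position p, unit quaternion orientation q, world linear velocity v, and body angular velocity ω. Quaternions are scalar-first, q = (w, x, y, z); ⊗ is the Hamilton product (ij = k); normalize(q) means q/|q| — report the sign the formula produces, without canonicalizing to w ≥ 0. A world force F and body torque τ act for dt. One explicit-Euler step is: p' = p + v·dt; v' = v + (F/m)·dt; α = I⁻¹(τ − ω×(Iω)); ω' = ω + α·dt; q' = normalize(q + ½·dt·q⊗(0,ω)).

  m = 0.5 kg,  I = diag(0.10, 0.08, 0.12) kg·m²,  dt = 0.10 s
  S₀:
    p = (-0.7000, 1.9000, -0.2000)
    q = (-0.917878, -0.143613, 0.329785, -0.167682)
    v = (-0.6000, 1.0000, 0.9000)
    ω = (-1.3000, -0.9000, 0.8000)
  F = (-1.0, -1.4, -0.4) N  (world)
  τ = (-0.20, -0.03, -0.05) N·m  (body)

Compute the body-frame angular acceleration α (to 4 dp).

α = (-1.7120, -0.6350, -0.2217)

ω×(Iω) gyroscopic = (-0.0288, 0.0208, -0.0234)
(τ − ω×Iω)/I = (-1.7120, -0.6350, -0.2217)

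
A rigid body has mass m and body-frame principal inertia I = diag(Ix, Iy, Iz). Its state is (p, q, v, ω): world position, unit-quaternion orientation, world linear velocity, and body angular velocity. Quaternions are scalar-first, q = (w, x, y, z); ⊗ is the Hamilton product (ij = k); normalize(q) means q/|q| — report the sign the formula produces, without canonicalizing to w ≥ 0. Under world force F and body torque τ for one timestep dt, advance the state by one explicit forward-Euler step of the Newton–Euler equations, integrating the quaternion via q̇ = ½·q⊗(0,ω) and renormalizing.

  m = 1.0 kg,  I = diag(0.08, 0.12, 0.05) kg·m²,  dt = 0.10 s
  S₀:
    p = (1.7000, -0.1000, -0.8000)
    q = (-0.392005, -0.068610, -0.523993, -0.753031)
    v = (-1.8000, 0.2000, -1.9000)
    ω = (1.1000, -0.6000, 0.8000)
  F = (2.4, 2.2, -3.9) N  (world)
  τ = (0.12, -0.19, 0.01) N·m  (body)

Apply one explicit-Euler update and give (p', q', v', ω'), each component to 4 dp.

p' = (1.5200, -0.0800, -0.9900)
q' = (-0.3728, -0.1334, -0.5494, -0.7358)
v' = (-1.5600, 0.4200, -2.2900)
ω' = (1.2080, -0.7803, 0.8728)

new position p' = (1.5200, -0.0800, -0.9900)
v + (F/m)dt = (-1.5600, 0.4200, -2.2900)
precession coupling ω×(Iω) = (0.0336, 0.0264, -0.0264)
(τ − ω×Iω)/I = (1.0800, -1.8033, 0.7280)
ω + α·dt = (1.2080, -0.7803, 0.8728)
q⊗(0,ω) = (0.3635000, -1.3022185, -0.5382431, 0.3039543)
q + ½dt·q⊗(0,ω), renormalized = (-0.3728, -0.1334, -0.5494, -0.7358)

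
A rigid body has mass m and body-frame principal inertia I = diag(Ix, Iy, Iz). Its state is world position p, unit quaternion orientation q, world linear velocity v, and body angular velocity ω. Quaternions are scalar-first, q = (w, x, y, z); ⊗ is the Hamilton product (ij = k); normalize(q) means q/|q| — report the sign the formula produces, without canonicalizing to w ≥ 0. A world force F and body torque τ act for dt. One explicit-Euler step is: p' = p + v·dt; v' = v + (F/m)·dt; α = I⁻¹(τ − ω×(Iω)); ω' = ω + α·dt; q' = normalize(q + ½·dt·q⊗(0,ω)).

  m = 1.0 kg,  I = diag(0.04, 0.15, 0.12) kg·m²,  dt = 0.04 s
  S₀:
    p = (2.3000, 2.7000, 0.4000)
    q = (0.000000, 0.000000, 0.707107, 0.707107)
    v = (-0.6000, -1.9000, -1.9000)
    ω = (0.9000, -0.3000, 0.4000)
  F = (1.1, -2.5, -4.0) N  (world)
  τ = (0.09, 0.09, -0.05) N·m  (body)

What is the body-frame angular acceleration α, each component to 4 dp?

α = (2.1600, 0.7920, -0.1692)

precession coupling ω×(Iω) = (0.0036, -0.0288, -0.0297)
(τ − ω×Iω)/I = (2.1600, 0.7920, -0.1692)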